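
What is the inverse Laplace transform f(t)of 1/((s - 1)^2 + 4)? exp(t)*sin(2*t)/2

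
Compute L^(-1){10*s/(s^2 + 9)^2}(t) 5*t*sin(3*t)/3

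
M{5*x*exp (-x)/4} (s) 5*gamma (s+1)/4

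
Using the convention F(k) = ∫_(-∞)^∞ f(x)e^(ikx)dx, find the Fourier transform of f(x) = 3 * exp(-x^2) 3 * sqrt(pi) * exp(-k^2/4)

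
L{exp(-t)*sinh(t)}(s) 1/(s*(s + 2))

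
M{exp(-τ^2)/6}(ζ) gamma(ζ/2)/12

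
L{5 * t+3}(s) 5/s^2+3/s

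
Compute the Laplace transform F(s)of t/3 1/(3*s^2)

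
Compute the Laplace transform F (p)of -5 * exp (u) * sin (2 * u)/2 -5/ ( (p - 1)^2 + 4)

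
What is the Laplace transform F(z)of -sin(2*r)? -2/(z^2 + 4)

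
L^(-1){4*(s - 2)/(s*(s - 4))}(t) 4*exp(2*t)*cosh(2*t)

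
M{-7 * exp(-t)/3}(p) -7 * gamma(p)/3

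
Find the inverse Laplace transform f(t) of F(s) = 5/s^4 5*t^3/6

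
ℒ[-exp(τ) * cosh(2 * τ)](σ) (1 - σ)/((σ - 1)^2 - 4)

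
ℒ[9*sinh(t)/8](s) 9/(8*(s^2 - 1))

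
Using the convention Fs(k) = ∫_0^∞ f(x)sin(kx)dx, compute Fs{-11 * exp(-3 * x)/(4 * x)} -11 * atan(k/3)/4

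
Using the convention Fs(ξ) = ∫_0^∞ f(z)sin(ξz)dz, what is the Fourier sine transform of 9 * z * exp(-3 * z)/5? 54 * ξ/(5 * (ξ^2 + 9)^2)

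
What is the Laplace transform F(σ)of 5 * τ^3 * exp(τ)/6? 5/(σ - 1)^4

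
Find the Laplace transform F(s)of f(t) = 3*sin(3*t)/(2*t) 3*atan(3/s)/2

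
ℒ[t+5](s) 5/s+s^(-2)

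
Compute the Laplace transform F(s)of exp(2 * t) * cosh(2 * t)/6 (s - 2)/(6 * s * (s - 4))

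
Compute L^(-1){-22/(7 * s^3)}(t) -11 * t^2/7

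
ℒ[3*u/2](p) 3/(2*p^2)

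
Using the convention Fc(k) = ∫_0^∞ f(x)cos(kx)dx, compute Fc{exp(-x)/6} 1/(6*(k^2 + 1))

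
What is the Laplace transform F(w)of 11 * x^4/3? 88/w^5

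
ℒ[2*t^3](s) 12/s^4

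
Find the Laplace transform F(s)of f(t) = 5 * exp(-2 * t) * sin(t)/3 5/(3 * ((s + 2)^2 + 1))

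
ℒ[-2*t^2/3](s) -4/(3*s^3)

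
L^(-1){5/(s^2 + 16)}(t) 5 * sin(4 * t)/4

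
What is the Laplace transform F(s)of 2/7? 2/(7*s)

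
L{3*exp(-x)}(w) 3/(w + 1)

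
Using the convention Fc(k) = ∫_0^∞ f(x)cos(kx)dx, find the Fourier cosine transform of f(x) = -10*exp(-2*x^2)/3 -5*sqrt(2)*sqrt(pi)*exp(-k^2/8)/6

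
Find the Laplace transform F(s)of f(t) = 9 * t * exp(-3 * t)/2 9/(2 * (s+3)^2)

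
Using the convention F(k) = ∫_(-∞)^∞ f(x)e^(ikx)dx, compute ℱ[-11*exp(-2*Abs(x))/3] -44/(3*k^2+12)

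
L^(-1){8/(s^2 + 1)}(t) 8 * sin(t)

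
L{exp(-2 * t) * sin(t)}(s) 1/((s + 2)^2 + 1)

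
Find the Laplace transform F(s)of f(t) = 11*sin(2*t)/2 11/(s^2 + 4)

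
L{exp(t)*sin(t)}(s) 1/((s - 1)^2 + 1)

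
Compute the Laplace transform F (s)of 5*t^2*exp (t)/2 5/ (s - 1)^3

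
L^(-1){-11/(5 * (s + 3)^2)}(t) -11 * t * exp(-3 * t)/5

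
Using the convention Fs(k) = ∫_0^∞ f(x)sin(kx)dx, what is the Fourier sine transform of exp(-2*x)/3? k/(3*(k^2 + 4))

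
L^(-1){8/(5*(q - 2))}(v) 8*exp(2*v)/5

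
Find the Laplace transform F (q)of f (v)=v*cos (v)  (q^2-1)/ (q^2 + 1)^2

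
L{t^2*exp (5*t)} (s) 2/ (s - 5)^3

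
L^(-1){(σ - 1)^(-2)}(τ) τ * exp(τ)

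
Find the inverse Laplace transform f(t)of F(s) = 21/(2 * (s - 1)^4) 7 * t^3 * exp(t)/4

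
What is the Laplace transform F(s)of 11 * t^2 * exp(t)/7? 22/(7 * (s - 1)^3)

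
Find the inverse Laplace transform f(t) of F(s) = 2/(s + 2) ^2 2 * t * exp(-2 * t) 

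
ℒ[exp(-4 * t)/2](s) 1/(2 * (s + 4))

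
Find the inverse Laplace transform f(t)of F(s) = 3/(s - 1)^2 3 * t * exp(t)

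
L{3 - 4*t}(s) 3/s - 4/s^2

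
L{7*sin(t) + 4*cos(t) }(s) 7/(s^2 + 1) + 4*s/(s^2 + 1) 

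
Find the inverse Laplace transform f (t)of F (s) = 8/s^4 4*t^3/3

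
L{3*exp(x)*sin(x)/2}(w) 3/(2*((w - 1)^2+1))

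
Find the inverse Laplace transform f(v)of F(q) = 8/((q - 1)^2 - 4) 4*exp(v)*sinh(2*v)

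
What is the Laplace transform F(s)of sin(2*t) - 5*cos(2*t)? 2/(s^2+4) - 5*s/(s^2+4)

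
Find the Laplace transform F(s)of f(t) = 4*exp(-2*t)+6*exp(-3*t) 6/(s+3)+4/(s+2)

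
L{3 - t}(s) 3/s - 1/s^2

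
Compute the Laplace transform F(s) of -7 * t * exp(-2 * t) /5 -7/(5 * (s+2) ^2) 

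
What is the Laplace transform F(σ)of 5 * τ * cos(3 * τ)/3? 5 * (σ^2 - 9)/(3 * (σ^2 + 9)^2)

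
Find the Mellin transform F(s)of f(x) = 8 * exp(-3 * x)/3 8 * gamma(s)/(3 * 3^s)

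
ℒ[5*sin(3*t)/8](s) 15/(8*(s^2 + 9))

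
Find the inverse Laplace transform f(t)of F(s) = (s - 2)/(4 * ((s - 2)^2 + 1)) exp(2 * t) * cos(t)/4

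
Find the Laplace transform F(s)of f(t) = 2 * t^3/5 12/(5 * s^4)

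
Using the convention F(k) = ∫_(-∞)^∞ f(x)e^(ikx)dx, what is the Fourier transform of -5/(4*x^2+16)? -5*pi*exp(-2*Abs(k))/8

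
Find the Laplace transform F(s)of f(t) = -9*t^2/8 -9/(4*s^3)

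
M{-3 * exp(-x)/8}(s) -3 * gamma(s)/8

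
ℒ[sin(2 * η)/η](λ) atan(2/λ)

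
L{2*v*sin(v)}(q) 4*q/(q^2 + 1)^2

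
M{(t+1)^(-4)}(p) gamma(p)*gamma(4 - p)/6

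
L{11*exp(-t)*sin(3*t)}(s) 33/((s + 1)^2 + 9)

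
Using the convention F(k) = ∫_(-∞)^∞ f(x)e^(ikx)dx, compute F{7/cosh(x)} 7*pi/cosh(pi*k/2)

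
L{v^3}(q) 6/q^4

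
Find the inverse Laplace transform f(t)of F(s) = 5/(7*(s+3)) 5*exp(-3*t)/7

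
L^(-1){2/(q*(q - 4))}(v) exp(2*v)*sinh(2*v)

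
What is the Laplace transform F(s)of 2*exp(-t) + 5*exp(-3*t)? 2/(s + 1) + 5/(s + 3)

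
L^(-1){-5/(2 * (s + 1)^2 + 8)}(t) -5 * exp(-t) * sin(2 * t)/4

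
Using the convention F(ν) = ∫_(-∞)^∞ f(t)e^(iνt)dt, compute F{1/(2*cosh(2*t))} pi/(4*cosh(pi*ν/4))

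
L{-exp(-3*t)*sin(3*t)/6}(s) -1/(2*(s + 3)^2 + 18)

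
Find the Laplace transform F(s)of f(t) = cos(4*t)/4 s/(4*(s^2+16))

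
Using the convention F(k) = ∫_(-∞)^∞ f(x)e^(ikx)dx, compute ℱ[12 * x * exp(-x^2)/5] 6 * I * sqrt(pi) * k * exp(-k^2/4)/5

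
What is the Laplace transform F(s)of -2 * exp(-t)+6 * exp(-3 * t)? 6/(s+3) - 2/(s+1)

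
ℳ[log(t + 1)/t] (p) -pi*csc(pi*p)/(p - 1)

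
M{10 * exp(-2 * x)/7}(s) 10 * gamma(s)/(7 * 2^s)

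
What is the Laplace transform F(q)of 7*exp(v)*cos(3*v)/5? 7*(q - 1)/(5*((q - 1)^2 + 9))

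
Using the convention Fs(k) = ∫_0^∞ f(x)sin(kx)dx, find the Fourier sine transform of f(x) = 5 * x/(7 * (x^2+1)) 5 * pi * exp(-k)/14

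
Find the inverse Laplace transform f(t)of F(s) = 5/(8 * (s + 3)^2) 5 * t * exp(-3 * t)/8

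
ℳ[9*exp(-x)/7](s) 9*gamma(s)/7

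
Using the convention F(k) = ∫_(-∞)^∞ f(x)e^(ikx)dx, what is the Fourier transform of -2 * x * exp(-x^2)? -I * sqrt(pi) * k * exp(-k^2/4)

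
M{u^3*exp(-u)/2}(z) gamma(z + 3)/2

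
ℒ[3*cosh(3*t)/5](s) 3*s/(5*(s^2 - 9))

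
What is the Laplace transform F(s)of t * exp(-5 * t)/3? 1/(3 * (s + 5)^2)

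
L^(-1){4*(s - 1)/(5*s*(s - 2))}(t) 4*exp(t)*cosh(t)/5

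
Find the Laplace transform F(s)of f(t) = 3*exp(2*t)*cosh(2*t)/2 3*(s - 2)/(2*s*(s - 4))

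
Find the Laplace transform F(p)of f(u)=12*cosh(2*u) 12*p/(p^2 - 4)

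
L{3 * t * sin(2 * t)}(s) 12 * s/(s^2 + 4)^2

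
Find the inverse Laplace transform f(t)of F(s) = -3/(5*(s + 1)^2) -3*t*exp(-t)/5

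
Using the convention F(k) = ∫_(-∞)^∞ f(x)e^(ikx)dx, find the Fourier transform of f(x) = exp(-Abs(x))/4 1/(2 * (k^2+1))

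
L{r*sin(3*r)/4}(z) 3*z/(2*(z^2 + 9)^2)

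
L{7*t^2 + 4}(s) 14/s^3 + 4/s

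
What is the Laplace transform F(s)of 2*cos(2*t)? 2*s/(s^2 + 4)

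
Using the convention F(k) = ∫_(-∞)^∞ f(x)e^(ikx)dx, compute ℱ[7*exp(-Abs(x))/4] 7/(2*(k^2 + 1))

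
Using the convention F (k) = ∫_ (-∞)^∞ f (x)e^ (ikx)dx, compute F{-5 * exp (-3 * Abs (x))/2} -15/ (k^2 + 9)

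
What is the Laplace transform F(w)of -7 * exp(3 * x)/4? -7/(4 * w - 12)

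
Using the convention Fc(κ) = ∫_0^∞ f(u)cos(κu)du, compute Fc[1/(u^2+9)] pi * exp(-3 * κ)/6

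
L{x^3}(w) 6/w^4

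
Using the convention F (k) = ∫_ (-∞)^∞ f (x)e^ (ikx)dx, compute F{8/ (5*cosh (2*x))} 4*pi/ (5*cosh (pi*k/4))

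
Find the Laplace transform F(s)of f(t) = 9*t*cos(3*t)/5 9*(s^2 - 9)/(5*(s^2 + 9)^2)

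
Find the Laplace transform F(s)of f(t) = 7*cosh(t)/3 7*s/(3*(s^2-1))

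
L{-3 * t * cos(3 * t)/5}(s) 3 * (9 - s^2)/(5 * (s^2 + 9)^2)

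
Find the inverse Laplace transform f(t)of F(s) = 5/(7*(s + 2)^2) 5*t*exp(-2*t)/7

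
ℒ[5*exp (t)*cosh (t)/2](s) 5*(s - 1)/ (2*s*(s - 2))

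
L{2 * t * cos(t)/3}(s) 2 * (s^2 - 1)/(3 * (s^2+1)^2)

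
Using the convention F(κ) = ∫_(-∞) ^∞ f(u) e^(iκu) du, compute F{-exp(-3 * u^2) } -sqrt(3) * sqrt(pi) * exp(-κ^2/12) /3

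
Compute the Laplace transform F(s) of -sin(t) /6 -1/(6 * s^2 + 6) 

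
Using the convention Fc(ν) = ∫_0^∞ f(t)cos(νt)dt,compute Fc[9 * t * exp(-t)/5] 9 * (1 - ν^2)/(5 * (ν^2 + 1)^2)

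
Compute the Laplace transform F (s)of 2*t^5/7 240/ (7*s^6)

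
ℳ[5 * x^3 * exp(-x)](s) 5 * gamma(s + 3)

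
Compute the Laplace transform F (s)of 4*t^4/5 96/ (5*s^5)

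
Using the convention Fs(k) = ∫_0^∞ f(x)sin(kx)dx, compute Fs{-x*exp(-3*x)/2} -3*k/(k^2 + 9)^2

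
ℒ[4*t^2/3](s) 8/(3*s^3)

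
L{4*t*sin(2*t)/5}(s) 16*s/(5*(s^2 + 4)^2)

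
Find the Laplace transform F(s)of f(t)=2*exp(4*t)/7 2/(7*(s - 4))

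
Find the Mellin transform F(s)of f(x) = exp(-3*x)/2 gamma(s)/(2*3^s)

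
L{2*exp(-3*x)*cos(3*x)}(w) 2*(w + 3)/((w + 3)^2 + 9)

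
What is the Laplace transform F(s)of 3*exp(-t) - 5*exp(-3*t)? 3/(s + 1) - 5/(s + 3)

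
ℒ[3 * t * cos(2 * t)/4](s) 3 * (s^2 - 4)/(4 * (s^2 + 4)^2)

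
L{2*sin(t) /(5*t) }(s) 2*atan(1/s) /5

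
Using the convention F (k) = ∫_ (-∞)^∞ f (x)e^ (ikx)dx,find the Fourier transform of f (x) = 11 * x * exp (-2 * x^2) 11 * sqrt (2) * I * sqrt (pi) * k * exp (-k^2/8)/8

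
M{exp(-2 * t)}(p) gamma(p)/2^p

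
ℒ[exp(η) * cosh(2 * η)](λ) (λ - 1)/((λ - 1)^2 - 4)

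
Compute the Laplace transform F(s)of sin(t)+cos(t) 1/(s^2+1)+s/(s^2+1)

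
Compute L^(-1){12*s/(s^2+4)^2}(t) 3*t*sin(2*t)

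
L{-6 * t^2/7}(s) -12/(7 * s^3)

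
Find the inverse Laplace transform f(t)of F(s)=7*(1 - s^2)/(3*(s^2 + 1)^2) -7*t*cos(t)/3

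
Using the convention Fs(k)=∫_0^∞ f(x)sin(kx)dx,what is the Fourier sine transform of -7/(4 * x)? -7 * pi/8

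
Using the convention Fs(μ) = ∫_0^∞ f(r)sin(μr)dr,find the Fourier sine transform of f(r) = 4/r 2*pi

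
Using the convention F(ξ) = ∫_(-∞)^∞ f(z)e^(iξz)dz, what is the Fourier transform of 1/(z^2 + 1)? pi * exp(-Abs(ξ))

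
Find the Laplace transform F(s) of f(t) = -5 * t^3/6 -5/s^4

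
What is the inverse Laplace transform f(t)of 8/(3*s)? 8/3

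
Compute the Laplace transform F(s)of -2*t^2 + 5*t 5/s^2 - 4/s^3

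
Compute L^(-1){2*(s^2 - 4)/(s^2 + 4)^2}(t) 2*t*cos(2*t)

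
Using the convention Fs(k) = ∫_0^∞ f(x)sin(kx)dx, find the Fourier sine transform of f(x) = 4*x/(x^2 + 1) 2*pi*exp(-k)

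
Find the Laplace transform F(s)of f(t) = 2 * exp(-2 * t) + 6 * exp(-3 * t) 6/(s + 3) + 2/(s + 2)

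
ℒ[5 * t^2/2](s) 5/s^3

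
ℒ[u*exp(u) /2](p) 1/(2*(p - 1) ^2) 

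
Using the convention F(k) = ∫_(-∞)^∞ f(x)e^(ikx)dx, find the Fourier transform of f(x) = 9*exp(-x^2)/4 9*sqrt(pi)*exp(-k^2/4)/4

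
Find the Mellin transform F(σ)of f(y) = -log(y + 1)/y pi*csc(pi*σ)/(σ - 1)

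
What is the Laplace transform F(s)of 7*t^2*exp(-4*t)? 14/(s+4)^3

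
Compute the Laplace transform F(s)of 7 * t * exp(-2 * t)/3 7/(3 * (s + 2)^2)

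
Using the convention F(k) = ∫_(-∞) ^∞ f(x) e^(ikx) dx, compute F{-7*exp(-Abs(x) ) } -14/(k^2+1) 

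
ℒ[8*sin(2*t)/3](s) 16/(3*(s^2 + 4))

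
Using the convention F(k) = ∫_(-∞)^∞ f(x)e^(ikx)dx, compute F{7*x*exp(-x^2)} 7*I*sqrt(pi)*k*exp(-k^2/4)/2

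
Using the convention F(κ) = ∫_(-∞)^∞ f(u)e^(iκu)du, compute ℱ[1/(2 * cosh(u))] pi/(2 * cosh(pi * κ/2))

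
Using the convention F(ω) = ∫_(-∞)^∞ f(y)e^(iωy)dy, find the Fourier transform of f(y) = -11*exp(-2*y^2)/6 -11*sqrt(2)*sqrt(pi)*exp(-ω^2/8)/12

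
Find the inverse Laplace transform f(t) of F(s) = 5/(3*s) 5/3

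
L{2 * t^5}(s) 240/s^6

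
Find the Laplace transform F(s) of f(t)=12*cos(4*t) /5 12*s/(5*(s^2 + 16) ) 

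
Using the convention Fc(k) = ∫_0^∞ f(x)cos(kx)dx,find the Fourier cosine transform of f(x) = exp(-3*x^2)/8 sqrt(3)*sqrt(pi)*exp(-k^2/12)/48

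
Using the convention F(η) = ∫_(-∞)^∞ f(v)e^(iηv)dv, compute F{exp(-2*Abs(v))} 4/(η^2 + 4)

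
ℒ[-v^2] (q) -2/q^3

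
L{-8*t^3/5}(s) -48/(5*s^4) 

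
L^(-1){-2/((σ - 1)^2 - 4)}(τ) -exp(τ) * sinh(2 * τ)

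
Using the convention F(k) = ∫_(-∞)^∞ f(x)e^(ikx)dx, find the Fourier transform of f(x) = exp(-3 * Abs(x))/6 1/(k^2 + 9)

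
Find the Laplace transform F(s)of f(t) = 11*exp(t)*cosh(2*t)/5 11*(s - 1)/(5*((s - 1)^2 - 4))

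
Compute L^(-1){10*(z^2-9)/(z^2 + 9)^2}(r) 10*r*cos(3*r)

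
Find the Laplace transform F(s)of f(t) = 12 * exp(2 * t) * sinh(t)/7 12/(7 * ((s - 2)^2 - 1))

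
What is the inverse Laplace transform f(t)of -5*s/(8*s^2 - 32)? -5*cosh(2*t)/8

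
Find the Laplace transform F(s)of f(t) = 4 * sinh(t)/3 4/(3 * (s^2 - 1))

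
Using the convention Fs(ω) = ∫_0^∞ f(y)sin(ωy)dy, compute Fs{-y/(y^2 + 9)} -pi * exp(-3 * ω)/2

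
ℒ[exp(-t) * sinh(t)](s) 1/(s * (s + 2))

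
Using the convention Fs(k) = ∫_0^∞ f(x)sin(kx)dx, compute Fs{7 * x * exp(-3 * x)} 42 * k/(k^2 + 9)^2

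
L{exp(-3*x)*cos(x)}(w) (w + 3)/((w + 3)^2 + 1)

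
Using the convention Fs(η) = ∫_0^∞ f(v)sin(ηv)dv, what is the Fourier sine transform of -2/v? -pi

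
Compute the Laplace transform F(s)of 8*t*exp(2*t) 8/(s - 2)^2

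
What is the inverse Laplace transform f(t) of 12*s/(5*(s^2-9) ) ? 12*cosh(3*t) /5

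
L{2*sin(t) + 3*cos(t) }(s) 2/(s^2 + 1) + 3*s/(s^2 + 1) 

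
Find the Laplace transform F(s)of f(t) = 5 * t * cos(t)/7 5 * (s^2 - 1)/(7 * (s^2 + 1)^2)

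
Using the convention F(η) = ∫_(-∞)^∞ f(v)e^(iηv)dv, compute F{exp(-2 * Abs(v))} 4/(η^2 + 4)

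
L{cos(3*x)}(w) w/(w^2+9)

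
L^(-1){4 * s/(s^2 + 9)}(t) 4 * cos(3 * t)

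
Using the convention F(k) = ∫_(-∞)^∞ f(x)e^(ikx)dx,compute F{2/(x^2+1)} 2 * pi * exp(-Abs(k))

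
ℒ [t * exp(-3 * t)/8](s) 1/(8 * (s + 3)^2)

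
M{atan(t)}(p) -pi*sec(pi*p/2)/(2*p)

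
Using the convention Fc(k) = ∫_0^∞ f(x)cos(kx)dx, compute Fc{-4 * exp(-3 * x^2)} -2 * sqrt(3) * sqrt(pi) * exp(-k^2/12)/3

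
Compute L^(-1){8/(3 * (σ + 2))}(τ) 8 * exp(-2 * τ)/3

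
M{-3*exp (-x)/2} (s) -3*gamma (s)/2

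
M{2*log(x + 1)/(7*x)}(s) -2*pi*csc(pi*s)/(7*s - 7)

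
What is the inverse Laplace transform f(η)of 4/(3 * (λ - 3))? 4 * exp(3 * η)/3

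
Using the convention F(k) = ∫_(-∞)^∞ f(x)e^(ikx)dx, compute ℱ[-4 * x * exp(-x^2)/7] -2 * I * sqrt(pi) * k * exp(-k^2/4)/7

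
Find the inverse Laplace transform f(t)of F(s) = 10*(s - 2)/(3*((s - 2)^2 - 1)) 10*exp(2*t)*cosh(t)/3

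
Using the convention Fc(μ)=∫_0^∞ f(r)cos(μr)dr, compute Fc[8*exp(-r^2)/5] 4*sqrt(pi)*exp(-μ^2/4)/5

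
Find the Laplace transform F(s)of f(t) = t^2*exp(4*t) 2/(s - 4)^3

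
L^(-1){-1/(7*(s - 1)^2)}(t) -t*exp(t)/7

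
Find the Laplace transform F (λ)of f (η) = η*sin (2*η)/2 2*λ/ (λ^2 + 4)^2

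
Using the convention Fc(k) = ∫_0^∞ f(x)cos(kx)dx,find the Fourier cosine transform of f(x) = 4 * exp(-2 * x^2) sqrt(2) * sqrt(pi) * exp(-k^2/8)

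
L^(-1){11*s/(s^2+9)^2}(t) 11*t*sin(3*t)/6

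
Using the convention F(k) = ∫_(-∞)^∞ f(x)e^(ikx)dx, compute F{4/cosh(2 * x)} 2 * pi/cosh(pi * k/4)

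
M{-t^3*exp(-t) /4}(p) -gamma(p + 3) /4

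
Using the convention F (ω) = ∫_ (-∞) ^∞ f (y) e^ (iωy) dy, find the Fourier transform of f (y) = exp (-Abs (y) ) 2/ (ω^2 + 1) 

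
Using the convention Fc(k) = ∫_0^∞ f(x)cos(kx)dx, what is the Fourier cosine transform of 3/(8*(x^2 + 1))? 3*pi*exp(-k)/16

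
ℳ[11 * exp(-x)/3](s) 11 * gamma(s)/3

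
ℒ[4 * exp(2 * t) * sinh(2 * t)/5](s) 8/(5 * s * (s - 4))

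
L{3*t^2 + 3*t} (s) 3/s^2 + 6/s^3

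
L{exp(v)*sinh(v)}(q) 1/(q*(q - 2))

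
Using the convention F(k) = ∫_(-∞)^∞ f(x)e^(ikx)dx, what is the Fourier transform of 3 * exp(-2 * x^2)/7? 3 * sqrt(2) * sqrt(pi) * exp(-k^2/8)/14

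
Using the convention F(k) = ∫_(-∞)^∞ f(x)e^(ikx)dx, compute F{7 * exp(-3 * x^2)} 7 * sqrt(3) * sqrt(pi) * exp(-k^2/12)/3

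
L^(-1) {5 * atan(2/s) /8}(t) 5 * sin(2 * t) /(8 * t) 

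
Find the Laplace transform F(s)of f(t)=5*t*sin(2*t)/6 10*s/(3*(s^2 + 4)^2)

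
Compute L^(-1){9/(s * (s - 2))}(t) 9 * exp(t) * sinh(t)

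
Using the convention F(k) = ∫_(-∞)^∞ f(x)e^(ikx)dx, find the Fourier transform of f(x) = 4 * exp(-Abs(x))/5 8/(5 * (k^2 + 1))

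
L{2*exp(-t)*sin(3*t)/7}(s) 6/(7*((s + 1)^2 + 9))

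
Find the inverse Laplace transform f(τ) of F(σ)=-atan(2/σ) -sin(2*τ) /τ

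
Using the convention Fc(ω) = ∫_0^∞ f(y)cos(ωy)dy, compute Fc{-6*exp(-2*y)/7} -12/(7*ω^2 + 28)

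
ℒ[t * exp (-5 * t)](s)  (s + 5)^ (-2)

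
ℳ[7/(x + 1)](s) 7*pi*csc(pi*s)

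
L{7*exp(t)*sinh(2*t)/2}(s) 7/((s - 1)^2-4)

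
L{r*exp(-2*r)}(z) (z + 2)^(-2)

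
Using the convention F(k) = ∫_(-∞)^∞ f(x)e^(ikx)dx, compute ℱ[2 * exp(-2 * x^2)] sqrt(2) * sqrt(pi) * exp(-k^2/8)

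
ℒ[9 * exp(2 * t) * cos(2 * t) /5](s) 9 * (s - 2) /(5 * ((s - 2) ^2 + 4) ) 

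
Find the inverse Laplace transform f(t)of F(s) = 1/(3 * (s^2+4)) sin(2 * t)/6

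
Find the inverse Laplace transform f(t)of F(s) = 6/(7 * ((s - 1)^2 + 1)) 6 * exp(t) * sin(t)/7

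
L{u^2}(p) 2/p^3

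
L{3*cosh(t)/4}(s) 3*s/(4*(s^2 - 1))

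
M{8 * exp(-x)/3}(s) 8 * gamma(s)/3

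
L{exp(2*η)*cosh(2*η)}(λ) (λ - 2)/(λ*(λ - 4))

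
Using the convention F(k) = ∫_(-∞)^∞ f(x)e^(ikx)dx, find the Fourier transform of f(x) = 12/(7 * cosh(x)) 12 * pi/(7 * cosh(pi * k/2))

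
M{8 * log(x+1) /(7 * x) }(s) -8 * pi * csc(pi * s) /(7 * s - 7) 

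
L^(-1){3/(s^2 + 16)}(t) 3*sin(4*t)/4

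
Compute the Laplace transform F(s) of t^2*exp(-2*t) 2/(s + 2) ^3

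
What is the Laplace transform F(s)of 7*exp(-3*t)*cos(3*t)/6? 7*(s + 3)/(6*((s + 3)^2 + 9))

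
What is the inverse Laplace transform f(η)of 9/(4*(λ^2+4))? 9*sin(2*η)/8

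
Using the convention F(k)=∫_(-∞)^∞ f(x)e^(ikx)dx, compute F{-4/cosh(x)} -4 * pi/cosh(pi * k/2)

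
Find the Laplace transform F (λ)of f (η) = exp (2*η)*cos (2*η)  (λ - 2)/ ( (λ - 2)^2 + 4)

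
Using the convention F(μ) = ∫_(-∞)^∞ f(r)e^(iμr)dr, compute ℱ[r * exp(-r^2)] I * sqrt(pi) * μ * exp(-μ^2/4)/2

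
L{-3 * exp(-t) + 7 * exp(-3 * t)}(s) 7/(s + 3) - 3/(s + 1)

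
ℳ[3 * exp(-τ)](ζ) 3 * gamma(ζ)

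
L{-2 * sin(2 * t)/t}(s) -2 * atan(2/s)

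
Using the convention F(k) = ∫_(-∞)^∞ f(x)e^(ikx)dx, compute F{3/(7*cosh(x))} 3*pi/(7*cosh(pi*k/2))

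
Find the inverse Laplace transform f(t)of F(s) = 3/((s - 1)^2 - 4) 3 * exp(t) * sinh(2 * t)/2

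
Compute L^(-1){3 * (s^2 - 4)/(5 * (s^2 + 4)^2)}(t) 3 * t * cos(2 * t)/5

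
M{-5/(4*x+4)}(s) -5*pi*csc(pi*s)/4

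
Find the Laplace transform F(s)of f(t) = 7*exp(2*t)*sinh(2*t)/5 14/(5*s*(s - 4))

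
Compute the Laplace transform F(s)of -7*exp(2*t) -7/(s - 2)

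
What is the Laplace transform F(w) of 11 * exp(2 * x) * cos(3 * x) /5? 11 * (w - 2) /(5 * ((w - 2) ^2 + 9) ) 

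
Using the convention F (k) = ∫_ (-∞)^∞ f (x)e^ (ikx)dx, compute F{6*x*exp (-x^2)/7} 3*I*sqrt (pi)*k*exp (-k^2/4)/7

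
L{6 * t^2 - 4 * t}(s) 12/s^3 - 4/s^2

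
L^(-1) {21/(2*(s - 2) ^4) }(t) 7*t^3*exp(2*t) /4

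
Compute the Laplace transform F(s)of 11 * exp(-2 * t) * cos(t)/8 11 * (s + 2)/(8 * ((s + 2)^2 + 1))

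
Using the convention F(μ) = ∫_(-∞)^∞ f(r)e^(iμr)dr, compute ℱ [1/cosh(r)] pi/cosh(pi*μ/2)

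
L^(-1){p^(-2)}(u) u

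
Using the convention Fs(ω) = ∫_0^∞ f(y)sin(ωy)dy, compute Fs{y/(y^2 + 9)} pi * exp(-3 * ω)/2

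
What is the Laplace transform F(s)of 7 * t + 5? 7/s^2 + 5/s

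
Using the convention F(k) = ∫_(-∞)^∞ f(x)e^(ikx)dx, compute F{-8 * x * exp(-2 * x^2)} -sqrt(2) * I * sqrt(pi) * k * exp(-k^2/8)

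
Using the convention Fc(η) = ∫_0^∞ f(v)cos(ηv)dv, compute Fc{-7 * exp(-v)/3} -7/(3 * η^2 + 3)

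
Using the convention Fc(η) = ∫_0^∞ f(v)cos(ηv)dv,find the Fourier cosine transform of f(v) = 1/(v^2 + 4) pi*exp(-2*η)/4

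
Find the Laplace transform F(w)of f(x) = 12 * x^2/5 24/(5 * w^3)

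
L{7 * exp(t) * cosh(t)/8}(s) 7 * (s - 1)/(8 * s * (s - 2))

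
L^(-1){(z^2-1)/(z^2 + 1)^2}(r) r * cos(r)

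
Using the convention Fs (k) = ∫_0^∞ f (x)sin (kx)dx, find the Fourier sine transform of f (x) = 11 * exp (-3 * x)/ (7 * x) 11 * atan (k/3)/7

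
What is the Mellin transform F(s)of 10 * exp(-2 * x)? 10 * gamma(s)/2^s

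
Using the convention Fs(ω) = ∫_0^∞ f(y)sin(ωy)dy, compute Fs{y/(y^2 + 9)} pi*exp(-3*ω)/2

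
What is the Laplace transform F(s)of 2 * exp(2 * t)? 2/(s - 2)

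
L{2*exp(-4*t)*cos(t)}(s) 2*(s + 4)/((s + 4)^2 + 1)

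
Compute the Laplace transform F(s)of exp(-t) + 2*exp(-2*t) 1/(s + 1) + 2/(s + 2)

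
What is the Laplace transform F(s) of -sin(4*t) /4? -1/(s^2 + 16) 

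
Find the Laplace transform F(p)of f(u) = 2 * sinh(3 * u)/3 2/(p^2 - 9)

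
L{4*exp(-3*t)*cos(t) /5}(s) 4*(s + 3) /(5*((s + 3) ^2 + 1) ) 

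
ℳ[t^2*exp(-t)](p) gamma(p + 2)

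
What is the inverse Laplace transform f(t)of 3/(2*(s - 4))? 3*exp(4*t)/2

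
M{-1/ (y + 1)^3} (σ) -pi*(σ - 2)*(σ - 1)/ (2*sin (pi*σ))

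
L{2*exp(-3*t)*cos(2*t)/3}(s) 2*(s + 3)/(3*((s + 3)^2 + 4))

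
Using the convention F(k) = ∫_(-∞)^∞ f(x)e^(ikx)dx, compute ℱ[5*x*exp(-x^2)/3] 5*I*sqrt(pi)*k*exp(-k^2/4)/6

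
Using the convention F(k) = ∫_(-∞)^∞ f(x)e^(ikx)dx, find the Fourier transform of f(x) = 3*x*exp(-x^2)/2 3*I*sqrt(pi)*k*exp(-k^2/4)/4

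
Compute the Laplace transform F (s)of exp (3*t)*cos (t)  (s - 3)/ ( (s - 3)^2 + 1)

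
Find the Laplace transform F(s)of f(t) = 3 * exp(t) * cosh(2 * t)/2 3 * (s - 1)/(2 * ((s - 1)^2-4))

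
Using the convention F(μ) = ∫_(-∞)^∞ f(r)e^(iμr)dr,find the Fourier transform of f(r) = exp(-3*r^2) sqrt(3)*sqrt(pi)*exp(-μ^2/12)/3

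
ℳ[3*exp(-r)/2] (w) 3*gamma(w)/2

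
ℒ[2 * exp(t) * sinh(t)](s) 2/(s * (s - 2))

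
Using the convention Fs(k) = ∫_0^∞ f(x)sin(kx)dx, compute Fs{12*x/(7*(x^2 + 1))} 6*pi*exp(-k)/7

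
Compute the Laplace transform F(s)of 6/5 6/(5*s)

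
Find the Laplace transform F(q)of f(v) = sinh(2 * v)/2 1/(q^2 - 4)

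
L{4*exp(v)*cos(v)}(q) 4*(q - 1)/((q - 1)^2+1)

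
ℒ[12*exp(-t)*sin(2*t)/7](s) 24/(7*((s + 1)^2 + 4))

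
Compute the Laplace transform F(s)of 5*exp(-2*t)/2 5/(2*(s + 2))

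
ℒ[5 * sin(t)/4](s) 5/(4 * (s^2 + 1))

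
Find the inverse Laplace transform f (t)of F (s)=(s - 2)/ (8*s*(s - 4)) exp (2*t)*cosh (2*t)/8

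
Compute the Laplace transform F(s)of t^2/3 2/(3*s^3)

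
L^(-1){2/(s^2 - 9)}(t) 2*sinh(3*t)/3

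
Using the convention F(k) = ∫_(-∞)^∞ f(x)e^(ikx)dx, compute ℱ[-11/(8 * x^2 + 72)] -11 * pi * exp(-3 * Abs(k))/24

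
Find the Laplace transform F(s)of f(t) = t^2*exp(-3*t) 2/(s + 3)^3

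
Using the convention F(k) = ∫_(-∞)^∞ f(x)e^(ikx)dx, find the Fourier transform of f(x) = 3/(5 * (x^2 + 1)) 3 * pi * exp(-Abs(k))/5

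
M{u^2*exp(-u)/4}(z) gamma(z+2)/4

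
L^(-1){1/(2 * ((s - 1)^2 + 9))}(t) exp(t) * sin(3 * t)/6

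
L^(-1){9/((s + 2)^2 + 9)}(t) 3 * exp(-2 * t) * sin(3 * t)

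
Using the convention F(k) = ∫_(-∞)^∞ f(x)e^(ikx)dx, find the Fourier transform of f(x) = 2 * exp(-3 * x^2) 2 * sqrt(3) * sqrt(pi) * exp(-k^2/12)/3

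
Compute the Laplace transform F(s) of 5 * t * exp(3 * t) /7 5/(7 * (s - 3) ^2) 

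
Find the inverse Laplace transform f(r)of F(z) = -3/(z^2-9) -sinh(3*r)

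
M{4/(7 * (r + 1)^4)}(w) 2 * gamma(w) * gamma(4 - w)/21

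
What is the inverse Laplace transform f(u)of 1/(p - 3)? exp(3*u)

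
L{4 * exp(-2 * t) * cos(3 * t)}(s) 4 * (s + 2)/((s + 2)^2 + 9)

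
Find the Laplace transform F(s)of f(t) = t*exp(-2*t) (s+2)^(-2)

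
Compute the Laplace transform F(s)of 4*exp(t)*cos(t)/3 4*(s - 1)/(3*((s - 1)^2+1))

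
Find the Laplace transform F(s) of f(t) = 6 6/s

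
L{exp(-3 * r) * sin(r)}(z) 1/((z+3)^2+1)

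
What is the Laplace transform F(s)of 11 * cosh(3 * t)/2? 11 * s/(2 * (s^2 - 9))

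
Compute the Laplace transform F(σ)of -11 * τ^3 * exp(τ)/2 -33/(σ - 1)^4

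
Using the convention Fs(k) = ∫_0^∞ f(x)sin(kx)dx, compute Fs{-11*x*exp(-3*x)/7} -66*k/(7*(k^2 + 9)^2)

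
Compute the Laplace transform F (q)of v q^ (-2)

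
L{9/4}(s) 9/(4 * s)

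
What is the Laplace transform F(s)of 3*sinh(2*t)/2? 3/(s^2-4)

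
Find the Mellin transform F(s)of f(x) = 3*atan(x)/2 -3*pi*sec(pi*s/2)/(4*s)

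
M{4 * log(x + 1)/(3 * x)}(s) -4 * pi * csc(pi * s)/(3 * s - 3)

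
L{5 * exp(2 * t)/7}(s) 5/(7 * (s - 2))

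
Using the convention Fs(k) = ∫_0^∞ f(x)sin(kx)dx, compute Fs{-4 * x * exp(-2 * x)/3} -16 * k/(3 * (k^2 + 4)^2)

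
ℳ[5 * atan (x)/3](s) -5 * pi * sec (pi * s/2)/ (6 * s)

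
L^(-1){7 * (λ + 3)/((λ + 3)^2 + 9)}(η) 7 * exp(-3 * η) * cos(3 * η)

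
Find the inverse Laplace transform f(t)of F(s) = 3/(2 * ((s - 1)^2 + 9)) exp(t) * sin(3 * t)/2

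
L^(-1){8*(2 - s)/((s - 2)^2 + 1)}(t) -8*exp(2*t)*cos(t)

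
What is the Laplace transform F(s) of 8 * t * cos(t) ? 8 * (s^2 - 1) /(s^2 + 1) ^2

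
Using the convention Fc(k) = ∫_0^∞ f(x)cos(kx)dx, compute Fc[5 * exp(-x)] 5/(k^2+1)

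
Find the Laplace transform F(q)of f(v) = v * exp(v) (q - 1)^(-2)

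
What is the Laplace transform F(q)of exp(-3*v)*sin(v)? 1/((q + 3)^2 + 1)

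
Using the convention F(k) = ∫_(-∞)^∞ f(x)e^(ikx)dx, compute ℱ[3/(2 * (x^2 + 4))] 3 * pi * exp(-2 * Abs(k))/4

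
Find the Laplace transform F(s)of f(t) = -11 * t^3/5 -66/(5 * s^4)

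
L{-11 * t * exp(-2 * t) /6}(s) -11/(6 * (s + 2) ^2) 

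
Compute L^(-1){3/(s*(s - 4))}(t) 3*exp(2*t)*sinh(2*t)/2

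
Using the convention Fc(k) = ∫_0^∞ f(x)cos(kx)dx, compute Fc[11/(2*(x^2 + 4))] 11*pi*exp(-2*k)/8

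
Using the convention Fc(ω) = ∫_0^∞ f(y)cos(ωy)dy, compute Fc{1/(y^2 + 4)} pi * exp(-2 * ω)/4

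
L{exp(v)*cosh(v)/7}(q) (q - 1)/(7*q*(q - 2))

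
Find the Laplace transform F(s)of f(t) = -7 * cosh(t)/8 -7 * s/(8 * s^2-8)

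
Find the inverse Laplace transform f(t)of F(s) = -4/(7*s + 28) -4*exp(-4*t)/7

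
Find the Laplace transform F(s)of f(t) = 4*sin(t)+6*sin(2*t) 12/(s^2+4)+4/(s^2+1)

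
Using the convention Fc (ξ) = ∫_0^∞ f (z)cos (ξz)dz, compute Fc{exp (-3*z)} 3/ (ξ^2 + 9)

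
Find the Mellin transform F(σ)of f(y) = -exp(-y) -gamma(σ)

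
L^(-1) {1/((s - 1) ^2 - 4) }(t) exp(t)*sinh(2*t) /2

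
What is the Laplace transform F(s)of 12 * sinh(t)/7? 12/(7 * (s^2 - 1))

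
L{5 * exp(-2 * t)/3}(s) 5/(3 * (s+2))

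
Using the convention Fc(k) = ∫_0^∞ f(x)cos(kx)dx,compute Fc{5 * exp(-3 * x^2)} 5 * sqrt(3) * sqrt(pi) * exp(-k^2/12)/6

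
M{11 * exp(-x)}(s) 11 * gamma(s)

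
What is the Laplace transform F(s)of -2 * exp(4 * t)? -2/(s - 4)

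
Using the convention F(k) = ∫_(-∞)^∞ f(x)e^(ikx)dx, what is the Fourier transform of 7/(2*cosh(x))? 7*pi/(2*cosh(pi*k/2))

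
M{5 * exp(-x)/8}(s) 5 * gamma(s)/8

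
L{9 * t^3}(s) 54/s^4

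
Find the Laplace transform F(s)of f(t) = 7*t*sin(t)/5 14*s/(5*(s^2+1)^2)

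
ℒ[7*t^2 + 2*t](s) 14/s^3 + 2/s^2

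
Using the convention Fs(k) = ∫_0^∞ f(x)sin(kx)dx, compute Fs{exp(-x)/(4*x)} atan(k)/4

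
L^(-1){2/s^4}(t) t^3/3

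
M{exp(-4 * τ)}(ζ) gamma(ζ)/4^ζ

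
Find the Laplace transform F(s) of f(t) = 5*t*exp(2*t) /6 5/(6*(s - 2) ^2) 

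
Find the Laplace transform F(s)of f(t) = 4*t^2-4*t 8/s^3-4/s^2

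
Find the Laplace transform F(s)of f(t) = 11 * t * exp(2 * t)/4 11/(4 * (s - 2)^2)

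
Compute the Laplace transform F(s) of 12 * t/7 12/(7 * s^2) 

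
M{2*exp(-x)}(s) 2*gamma(s)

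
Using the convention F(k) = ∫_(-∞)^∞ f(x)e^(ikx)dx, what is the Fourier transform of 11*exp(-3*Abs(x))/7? 66/(7*(k^2 + 9))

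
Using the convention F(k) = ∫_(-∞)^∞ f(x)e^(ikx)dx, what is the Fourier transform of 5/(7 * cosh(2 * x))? 5 * pi/(14 * cosh(pi * k/4))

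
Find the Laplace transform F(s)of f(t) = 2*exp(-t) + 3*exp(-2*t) 2/(s + 1) + 3/(s + 2)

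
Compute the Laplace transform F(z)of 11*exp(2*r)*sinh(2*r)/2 11/(z*(z - 4))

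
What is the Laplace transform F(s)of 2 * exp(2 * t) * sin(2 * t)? 4/((s - 2)^2 + 4)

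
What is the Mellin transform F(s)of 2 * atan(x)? -pi * sec(pi * s/2)/s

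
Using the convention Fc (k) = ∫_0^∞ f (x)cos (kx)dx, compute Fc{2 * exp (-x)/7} 2/ (7 * (k^2+1))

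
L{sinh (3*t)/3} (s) 1/ (s^2 - 9)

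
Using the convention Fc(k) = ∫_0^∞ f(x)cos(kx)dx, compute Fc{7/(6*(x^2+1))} 7*pi*exp(-k)/12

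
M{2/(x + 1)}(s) 2*pi*csc(pi*s)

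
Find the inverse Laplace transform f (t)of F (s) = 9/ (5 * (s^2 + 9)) 3 * sin (3 * t)/5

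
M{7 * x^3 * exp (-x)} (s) 7 * gamma (s + 3)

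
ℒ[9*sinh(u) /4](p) 9/(4*(p^2 - 1) ) 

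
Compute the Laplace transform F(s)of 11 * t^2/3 22/(3 * s^3)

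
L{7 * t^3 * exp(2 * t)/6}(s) 7/(s - 2)^4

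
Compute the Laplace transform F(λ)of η λ^(-2)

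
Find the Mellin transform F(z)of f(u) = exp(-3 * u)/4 gamma(z)/(4 * 3^z)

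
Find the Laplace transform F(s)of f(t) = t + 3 s^(-2) + 3/s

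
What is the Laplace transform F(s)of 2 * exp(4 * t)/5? 2/(5 * (s - 4))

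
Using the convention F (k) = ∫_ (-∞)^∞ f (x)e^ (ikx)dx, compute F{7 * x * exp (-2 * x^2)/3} 7 * sqrt (2) * I * sqrt (pi) * k * exp (-k^2/8)/24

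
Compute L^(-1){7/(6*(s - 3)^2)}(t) 7*t*exp(3*t)/6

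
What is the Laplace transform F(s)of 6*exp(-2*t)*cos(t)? 6*(s+2)/((s+2)^2+1)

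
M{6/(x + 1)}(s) 6 * pi * csc(pi * s)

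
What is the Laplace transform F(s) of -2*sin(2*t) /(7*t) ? -2*atan(2/s) /7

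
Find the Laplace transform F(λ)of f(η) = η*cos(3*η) (λ^2 - 9)/(λ^2 + 9)^2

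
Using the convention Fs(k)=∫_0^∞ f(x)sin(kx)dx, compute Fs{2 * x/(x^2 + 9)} pi * exp(-3 * k)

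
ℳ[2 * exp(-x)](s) 2 * gamma(s)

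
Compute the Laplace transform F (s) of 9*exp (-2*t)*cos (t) 9*(s + 2) / ( (s + 2) ^2 + 1) 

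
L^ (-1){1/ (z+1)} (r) exp (-r)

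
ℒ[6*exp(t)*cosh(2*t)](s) 6*(s - 1)/((s - 1)^2 - 4)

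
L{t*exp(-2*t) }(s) (s + 2) ^(-2) 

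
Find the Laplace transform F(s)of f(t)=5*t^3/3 10/s^4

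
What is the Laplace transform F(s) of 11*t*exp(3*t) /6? 11/(6*(s - 3) ^2) 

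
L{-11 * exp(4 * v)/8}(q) -11/(8 * q - 32)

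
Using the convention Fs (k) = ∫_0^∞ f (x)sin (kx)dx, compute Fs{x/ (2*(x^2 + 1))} pi*exp (-k)/4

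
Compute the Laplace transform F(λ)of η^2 2/λ^3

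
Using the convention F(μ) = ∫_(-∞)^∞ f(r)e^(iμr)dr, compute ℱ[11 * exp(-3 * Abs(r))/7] 66/(7 * (μ^2+9))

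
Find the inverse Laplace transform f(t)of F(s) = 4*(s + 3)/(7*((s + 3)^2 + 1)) 4*exp(-3*t)*cos(t)/7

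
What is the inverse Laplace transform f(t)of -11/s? -11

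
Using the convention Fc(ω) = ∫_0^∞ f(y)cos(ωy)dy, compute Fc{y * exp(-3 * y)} (9 - ω^2)/(ω^2 + 9)^2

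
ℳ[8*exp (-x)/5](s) 8*gamma (s)/5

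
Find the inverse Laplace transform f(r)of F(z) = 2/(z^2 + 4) sin(2 * r)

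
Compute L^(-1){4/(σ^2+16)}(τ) sin(4*τ)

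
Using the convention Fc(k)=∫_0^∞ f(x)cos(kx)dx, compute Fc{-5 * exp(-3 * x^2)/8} -5 * sqrt(3) * sqrt(pi) * exp(-k^2/12)/48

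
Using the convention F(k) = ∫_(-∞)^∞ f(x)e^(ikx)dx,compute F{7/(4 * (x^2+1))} 7 * pi * exp(-Abs(k))/4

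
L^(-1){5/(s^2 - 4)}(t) 5 * sinh(2 * t)/2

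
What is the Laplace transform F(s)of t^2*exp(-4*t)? 2/(s+4)^3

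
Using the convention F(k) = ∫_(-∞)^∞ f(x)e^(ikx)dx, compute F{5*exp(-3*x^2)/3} 5*sqrt(3)*sqrt(pi)*exp(-k^2/12)/9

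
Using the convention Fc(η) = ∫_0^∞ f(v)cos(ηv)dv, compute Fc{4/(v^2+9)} 2*pi*exp(-3*η)/3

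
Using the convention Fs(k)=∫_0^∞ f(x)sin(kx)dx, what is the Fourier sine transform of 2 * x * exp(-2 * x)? 8 * k/(k^2+4)^2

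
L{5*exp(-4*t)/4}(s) 5/(4*(s + 4))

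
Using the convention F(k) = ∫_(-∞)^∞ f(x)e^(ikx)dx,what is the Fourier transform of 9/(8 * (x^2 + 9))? 3 * pi * exp(-3 * Abs(k))/8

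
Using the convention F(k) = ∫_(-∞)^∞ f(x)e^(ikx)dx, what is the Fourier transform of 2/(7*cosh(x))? 2*pi/(7*cosh(pi*k/2))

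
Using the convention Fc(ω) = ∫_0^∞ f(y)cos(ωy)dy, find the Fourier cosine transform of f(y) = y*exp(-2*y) (4 - ω^2)/(ω^2 + 4)^2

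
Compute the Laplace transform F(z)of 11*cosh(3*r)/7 11*z/(7*(z^2 - 9))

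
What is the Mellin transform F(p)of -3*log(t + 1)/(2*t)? 3*pi*csc(pi*p)/(2*(p - 1))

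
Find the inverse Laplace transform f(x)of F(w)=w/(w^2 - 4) cosh(2*x)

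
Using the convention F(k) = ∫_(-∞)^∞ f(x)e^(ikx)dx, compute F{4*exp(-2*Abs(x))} 16/(k^2 + 4)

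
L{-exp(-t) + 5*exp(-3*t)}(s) 5/(s + 3) - 1/(s + 1)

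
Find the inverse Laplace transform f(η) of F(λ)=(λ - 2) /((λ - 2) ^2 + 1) exp(2*η)*cos(η) 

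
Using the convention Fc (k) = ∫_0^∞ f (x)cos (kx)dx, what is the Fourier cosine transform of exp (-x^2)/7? sqrt (pi)*exp (-k^2/4)/14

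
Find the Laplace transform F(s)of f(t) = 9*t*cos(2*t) 9*(s^2 - 4)/(s^2 + 4)^2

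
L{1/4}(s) 1/(4*s)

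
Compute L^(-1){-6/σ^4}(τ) -τ^3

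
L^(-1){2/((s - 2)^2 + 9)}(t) 2*exp(2*t)*sin(3*t)/3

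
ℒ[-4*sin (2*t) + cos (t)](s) s/ (s^2 + 1)-8/ (s^2 + 4)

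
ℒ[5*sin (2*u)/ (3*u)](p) 5*atan (2/p)/3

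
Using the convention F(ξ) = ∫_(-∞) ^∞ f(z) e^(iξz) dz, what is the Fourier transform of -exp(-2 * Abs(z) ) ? -4/(ξ^2 + 4) 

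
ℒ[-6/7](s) -6/(7*s)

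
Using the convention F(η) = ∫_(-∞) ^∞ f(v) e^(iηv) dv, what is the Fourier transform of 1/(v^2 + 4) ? pi * exp(-2 * Abs(η) ) /2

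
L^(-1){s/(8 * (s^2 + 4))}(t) cos(2 * t)/8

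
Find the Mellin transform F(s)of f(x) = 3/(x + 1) 3*pi*csc(pi*s)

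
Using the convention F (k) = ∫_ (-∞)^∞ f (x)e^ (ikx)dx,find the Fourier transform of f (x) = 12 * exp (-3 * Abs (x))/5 72/ (5 * (k^2+9))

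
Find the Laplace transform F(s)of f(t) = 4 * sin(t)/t 4 * atan(1/s)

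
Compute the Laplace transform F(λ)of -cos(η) -λ/(λ^2+1)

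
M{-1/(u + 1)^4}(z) pi*(z - 3)*(z - 2)*(z - 1)/(6*sin(pi*z))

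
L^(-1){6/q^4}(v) v^3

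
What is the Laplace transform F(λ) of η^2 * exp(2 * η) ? 2/(λ - 2) ^3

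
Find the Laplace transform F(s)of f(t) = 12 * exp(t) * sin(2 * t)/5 24/(5 * ((s - 1)^2+4))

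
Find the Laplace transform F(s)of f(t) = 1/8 1/(8 * s)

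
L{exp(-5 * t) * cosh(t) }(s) (s + 5) /((s + 5) ^2-1) 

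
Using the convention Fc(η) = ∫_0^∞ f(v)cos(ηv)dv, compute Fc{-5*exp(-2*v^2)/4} -5*sqrt(2)*sqrt(pi)*exp(-η^2/8)/16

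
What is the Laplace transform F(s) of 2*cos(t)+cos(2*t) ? s/(s^2+4)+2*s/(s^2+1) 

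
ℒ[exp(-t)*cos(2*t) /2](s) (s + 1) /(2*((s + 1) ^2 + 4) ) 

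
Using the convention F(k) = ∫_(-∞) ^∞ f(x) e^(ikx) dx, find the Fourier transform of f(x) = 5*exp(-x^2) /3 5*sqrt(pi)*exp(-k^2/4) /3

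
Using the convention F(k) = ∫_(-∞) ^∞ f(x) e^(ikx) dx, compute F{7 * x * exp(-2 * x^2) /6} 7 * sqrt(2) * I * sqrt(pi) * k * exp(-k^2/8) /48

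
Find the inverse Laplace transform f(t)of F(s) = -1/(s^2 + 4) -sin(2*t)/2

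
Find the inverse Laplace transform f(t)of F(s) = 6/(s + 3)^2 6*t*exp(-3*t)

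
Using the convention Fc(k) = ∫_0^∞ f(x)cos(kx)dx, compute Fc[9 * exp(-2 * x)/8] 9/(4 * (k^2 + 4))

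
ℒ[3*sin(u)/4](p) 3/(4*(p^2 + 1))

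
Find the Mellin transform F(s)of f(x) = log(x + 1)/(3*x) -pi*csc(pi*s)/(3*s - 3)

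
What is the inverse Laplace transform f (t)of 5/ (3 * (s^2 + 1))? 5 * sin (t)/3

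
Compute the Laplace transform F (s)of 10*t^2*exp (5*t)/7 20/ (7*(s - 5)^3)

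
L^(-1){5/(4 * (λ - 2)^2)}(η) 5 * η * exp(2 * η)/4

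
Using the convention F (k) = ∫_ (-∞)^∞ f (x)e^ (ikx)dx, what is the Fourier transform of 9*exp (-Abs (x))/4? 9/ (2*(k^2+1))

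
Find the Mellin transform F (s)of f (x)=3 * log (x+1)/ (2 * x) -3 * pi * csc (pi * s)/ (2 * s - 2)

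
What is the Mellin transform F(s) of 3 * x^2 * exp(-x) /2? 3 * gamma(s + 2) /2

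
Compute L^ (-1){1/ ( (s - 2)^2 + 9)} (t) exp (2*t)*sin (3*t)/3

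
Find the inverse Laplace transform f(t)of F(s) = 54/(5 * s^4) 9 * t^3/5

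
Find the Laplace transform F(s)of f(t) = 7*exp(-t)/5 7/(5*(s+1))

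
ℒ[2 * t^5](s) 240/s^6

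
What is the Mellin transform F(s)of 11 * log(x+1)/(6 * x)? -11 * pi * csc(pi * s)/(6 * s - 6)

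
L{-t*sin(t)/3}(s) -2*s/(3*(s^2 + 1)^2)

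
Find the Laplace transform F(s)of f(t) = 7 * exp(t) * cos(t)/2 7 * (s - 1)/(2 * ((s - 1)^2 + 1))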